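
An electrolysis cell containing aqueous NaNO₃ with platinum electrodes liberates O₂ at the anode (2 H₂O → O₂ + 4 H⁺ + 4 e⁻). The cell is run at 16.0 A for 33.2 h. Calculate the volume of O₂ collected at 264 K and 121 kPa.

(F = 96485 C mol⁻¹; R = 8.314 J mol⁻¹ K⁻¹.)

89.9 L

Q = I·t = 16.00 A × 119520 s = 1912000 C.
n(e⁻) = Q/F = 1912000 / 96485 = 19.82 mol.
4 electrons are transferred per O₂ molecule, so n(O₂) = 19.82 / 4 = 4.955 mol.
V = nRT/P = (4.955 × 8.314 × 264) / (121 × 10³ Pa) = 0.0899 m³ = 89.9 L.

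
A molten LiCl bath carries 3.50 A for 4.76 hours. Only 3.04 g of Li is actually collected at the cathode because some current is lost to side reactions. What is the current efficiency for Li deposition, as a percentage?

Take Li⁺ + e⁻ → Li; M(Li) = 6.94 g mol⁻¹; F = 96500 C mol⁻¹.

Q = I·t = 3.500 × 17136 = 59980 C; n(e⁻) = 59980/96500 = 0.6215 mol.
Theoretical n(Li) = n(e⁻)/1 = 0.6215 mol, i.e. m_theo = 0.6215 × 6.94 = 4.313 g.
Efficiency = m_actual / m_theo = 3.04 / 4.313 = 70.5 %.

70.5 %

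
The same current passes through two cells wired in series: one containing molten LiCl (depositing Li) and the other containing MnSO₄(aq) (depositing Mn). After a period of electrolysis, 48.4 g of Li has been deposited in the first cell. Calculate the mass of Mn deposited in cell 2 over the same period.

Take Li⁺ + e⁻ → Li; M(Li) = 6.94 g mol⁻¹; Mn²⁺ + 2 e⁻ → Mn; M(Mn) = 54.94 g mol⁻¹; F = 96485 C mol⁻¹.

192 g

n(Li) = 48.4 / 6.94 = 6.974 mol.
Since Li⁺ + e⁻ → Li, n(e⁻) passed = 1 × 6.974 = 6.974 mol.
Cells in series carry the same charge, so the same 6.974 mol of electrons passes through cell 2.
Mn²⁺ + 2 e⁻ → Mn, so n(Mn) = 6.974 / 2 = 3.487 mol.
m(Mn) = 3.487 × 54.94 = 192 g.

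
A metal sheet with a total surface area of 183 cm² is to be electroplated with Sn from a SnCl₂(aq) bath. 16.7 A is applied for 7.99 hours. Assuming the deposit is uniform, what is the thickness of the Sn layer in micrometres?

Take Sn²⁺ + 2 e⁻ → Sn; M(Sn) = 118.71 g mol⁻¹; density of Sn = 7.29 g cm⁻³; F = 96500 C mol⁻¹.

2210 μm

Q = I·t = 16.70 × 28764 = 480400 C; n(e⁻) = 4.978 mol.
n(Sn) = n(e⁻)/2 = 2.489 mol, so m = 2.489 × 118.71 = 295.5 g.
Volume = m/ρ = 295.5 / 7.29 = 40.53 cm³.
Thickness = V/A = 40.53 / 183 = 0.221 cm = 2210 μm.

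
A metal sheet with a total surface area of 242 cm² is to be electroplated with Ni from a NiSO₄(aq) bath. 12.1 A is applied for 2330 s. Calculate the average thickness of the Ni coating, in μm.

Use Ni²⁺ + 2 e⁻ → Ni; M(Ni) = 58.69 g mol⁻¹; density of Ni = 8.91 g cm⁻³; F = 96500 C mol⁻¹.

Q = I·t = 12.10 × 2330.0 = 28190 C; n(e⁻) = 0.2922 mol.
n(Ni) = n(e⁻)/2 = 0.1461 mol, so m = 0.1461 × 58.69 = 8.573 g.
Volume = m/ρ = 8.573 / 8.91 = 0.9622 cm³.
Thickness = V/A = 0.9622 / 242 = 0.00398 cm = 39.8 μm.

39.8 μm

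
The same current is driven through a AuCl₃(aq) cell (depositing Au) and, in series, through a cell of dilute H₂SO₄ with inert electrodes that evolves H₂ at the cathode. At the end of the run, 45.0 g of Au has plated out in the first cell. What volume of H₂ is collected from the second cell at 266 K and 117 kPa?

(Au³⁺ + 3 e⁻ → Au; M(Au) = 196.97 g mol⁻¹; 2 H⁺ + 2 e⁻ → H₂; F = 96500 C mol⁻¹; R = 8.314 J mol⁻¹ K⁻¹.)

n(Au) = 45.0 / 196.97 = 0.2285 mol, so n(e⁻) = 3 × 0.2285 = 0.6854 mol.
The cells are in series, so the same 0.6854 mol of electrons passes through the second cell.
2 H⁺ + 2 e⁻ → H₂ — 2 mol e⁻ per mol H₂, so n(H₂) = 0.6854/2 = 0.3427 mol.
V = nRT/P = (0.3427 × 8.314 × 266) / (117 × 10³) = 0.00648 m³ = 6.48 L.

6.48 L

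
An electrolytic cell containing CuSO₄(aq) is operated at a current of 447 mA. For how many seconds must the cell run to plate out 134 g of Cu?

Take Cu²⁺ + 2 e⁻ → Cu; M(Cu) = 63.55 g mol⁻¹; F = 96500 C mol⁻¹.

9.10 × 10⁵ s

n(Cu) = m/M = 134 / 63.55 = 2.109 mol.
Each Cu atom requires 2 electrons, so n(e⁻) = 2 × 2.109 = 4.217 mol.
Q = n(e⁻)·F = 4.217 × 96500 = 407000 C.
t = Q/I = 407000 / 0.4470 A = 910400 s.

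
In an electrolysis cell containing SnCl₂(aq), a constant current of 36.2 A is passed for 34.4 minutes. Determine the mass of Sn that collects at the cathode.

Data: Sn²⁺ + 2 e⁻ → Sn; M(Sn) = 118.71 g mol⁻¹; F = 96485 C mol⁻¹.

Q = I·t = 36.20 A × 2064.0 s = 74720 C.
n(e⁻) = Q/F = 74720 / 96485 = 0.7744 mol.
Sn²⁺ + 2 e⁻ → Sn, so n(Sn) = n(e⁻)/2 = 0.3872 mol.
m = n·M = 0.3872 × 118.71 = 46.0 g.

46.0 g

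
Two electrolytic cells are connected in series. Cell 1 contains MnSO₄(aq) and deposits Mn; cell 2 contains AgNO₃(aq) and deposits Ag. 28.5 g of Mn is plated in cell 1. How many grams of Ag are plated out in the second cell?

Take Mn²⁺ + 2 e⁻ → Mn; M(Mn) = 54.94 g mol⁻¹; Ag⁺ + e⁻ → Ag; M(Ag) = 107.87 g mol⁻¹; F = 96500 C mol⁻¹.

112 g

n(Mn) = 28.5 / 54.94 = 0.5187 mol.
Since Mn²⁺ + 2 e⁻ → Mn, n(e⁻) passed = 2 × 0.5187 = 1.037 mol.
Cells in series carry the same charge, so the same 1.037 mol of electrons passes through cell 2.
Ag⁺ + e⁻ → Ag, so n(Ag) = 1.037 / 1 = 1.037 mol.
m(Ag) = 1.037 × 107.87 = 112 g.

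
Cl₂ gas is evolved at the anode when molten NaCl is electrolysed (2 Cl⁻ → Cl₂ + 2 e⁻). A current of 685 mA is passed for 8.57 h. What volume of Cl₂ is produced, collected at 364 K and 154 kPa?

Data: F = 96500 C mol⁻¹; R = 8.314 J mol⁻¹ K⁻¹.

2.15 L

Q = I·t = 0.6850 A × 30852 s = 21130 C.
n(e⁻) = Q/F = 21130 / 96500 = 0.2190 mol.
2 electrons are transferred per Cl₂ molecule, so n(Cl₂) = 0.2190 / 2 = 0.1095 mol.
V = nRT/P = (0.1095 × 8.314 × 364) / (154 × 10³ Pa) = 0.00215 m³ = 2.15 L.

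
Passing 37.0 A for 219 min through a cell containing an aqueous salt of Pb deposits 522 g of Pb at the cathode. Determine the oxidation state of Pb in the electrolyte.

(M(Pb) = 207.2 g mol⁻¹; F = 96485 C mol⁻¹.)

+2

Q = I·t = 37.00 A × 13140 s = 486200 C, so n(e⁻) = 486200/96485 = 5.039 mol.
n(Pb) deposited = 522 / 207.2 = 2.519 mol.
Electrons per atom = n(e⁻)/n(Pb) = 5.039 / 2.519 = 2.00 ≈ 2, so the ion is Pb²⁺.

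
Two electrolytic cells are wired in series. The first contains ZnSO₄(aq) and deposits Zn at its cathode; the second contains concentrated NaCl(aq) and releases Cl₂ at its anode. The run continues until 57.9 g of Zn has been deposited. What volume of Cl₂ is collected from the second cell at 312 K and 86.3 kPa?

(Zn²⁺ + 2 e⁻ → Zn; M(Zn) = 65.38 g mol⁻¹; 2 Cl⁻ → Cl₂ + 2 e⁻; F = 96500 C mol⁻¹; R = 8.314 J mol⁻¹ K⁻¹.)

26.6 L

n(Zn) = 57.9 / 65.38 = 0.8856 mol, so n(e⁻) = 2 × 0.8856 = 1.771 mol.
The cells are in series, so the same 1.771 mol of electrons passes through the second cell.
2 Cl⁻ → Cl₂ + 2 e⁻ — 2 mol e⁻ per mol Cl₂, so n(Cl₂) = 1.771/2 = 0.8856 mol.
V = nRT/P = (0.8856 × 8.314 × 312) / (86.3 × 10³) = 0.0266 m³ = 26.6 L.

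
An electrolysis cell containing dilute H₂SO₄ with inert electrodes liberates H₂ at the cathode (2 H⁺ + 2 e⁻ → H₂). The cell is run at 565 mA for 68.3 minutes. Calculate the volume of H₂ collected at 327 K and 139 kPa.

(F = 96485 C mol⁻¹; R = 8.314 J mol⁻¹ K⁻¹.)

0.235 L

Q = I·t = 0.5650 A × 4098.0 s = 2315 C.
n(e⁻) = Q/F = 2315 / 96485 = 0.02400 mol.
2 electrons are transferred per H₂ molecule, so n(H₂) = 0.02400 / 2 = 0.01200 mol.
V = nRT/P = (0.01200 × 8.314 × 327) / (139 × 10³ Pa) = 2.35 × 10⁻⁴ m³ = 0.235 L.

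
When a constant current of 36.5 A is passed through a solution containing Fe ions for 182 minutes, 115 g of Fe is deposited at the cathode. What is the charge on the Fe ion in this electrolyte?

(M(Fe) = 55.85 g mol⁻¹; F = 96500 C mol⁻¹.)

+2

Q = I·t = 36.50 A × 10920 s = 398600 C, so n(e⁻) = 398600/96500 = 4.130 mol.
n(Fe) deposited = 115 / 55.85 = 2.059 mol.
Electrons per atom = n(e⁻)/n(Fe) = 4.130 / 2.059 = 2.01 ≈ 2, so the ion is Fe²⁺.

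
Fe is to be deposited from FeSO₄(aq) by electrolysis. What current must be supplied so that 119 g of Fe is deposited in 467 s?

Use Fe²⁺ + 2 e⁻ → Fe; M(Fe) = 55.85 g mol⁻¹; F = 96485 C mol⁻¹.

880 A

n(Fe) = 119 / 55.85 = 2.131 mol.
n(e⁻) = 2 × 2.131 = 4.261 mol.
Q = n(e⁻)·F = 4.261 × 96485 = 411200 C.
I = Q/t = 411200 / 467.00 s = 880 A.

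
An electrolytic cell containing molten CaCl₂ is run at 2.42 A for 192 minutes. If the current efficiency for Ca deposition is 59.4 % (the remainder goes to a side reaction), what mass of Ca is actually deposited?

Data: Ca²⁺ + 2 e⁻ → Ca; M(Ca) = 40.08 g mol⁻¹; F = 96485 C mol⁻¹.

3.44 g

Q = I·t = 2.420 × 11520 = 27880 C.
n(e⁻) = 27880/96485 = 0.2889 mol; theoretically n(Ca) = 0.2889/2 = 0.1445 mol, m_theo = 5.790 g.
At 59.4 % efficiency, m_actual = 0.594 × 5.790 = 3.44 g.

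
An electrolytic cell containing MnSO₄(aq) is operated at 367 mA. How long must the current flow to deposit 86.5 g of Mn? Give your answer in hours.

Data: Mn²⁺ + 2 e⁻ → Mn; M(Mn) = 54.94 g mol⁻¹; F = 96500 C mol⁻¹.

n(Mn) = m/M = 86.5 / 54.94 = 1.574 mol.
Each Mn atom requires 2 electrons, so n(e⁻) = 2 × 1.574 = 3.149 mol.
Q = n(e⁻)·F = 3.149 × 96500 = 303900 C.
t = Q/I = 303900 / 0.3670 A = 828000 s = 230 h.

230 h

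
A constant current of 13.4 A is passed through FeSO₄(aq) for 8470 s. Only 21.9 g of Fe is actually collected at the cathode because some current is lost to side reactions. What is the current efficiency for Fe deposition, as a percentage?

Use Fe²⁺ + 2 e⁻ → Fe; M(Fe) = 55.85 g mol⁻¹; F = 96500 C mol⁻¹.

Q = I·t = 13.40 × 8470.0 = 113500 C; n(e⁻) = 113500/96500 = 1.176 mol.
Theoretical n(Fe) = n(e⁻)/2 = 0.5881 mol, i.e. m_theo = 0.5881 × 55.85 = 32.84 g.
Efficiency = m_actual / m_theo = 21.9 / 32.84 = 66.7 %.

66.7 %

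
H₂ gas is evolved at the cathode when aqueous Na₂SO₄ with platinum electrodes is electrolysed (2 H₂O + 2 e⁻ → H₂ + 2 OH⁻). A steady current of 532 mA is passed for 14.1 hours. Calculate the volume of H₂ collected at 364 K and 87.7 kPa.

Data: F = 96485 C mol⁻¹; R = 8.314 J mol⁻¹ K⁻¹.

4.83 L

Q = I·t = 0.5320 A × 50760 s = 27000 C.
n(e⁻) = Q/F = 27000 / 96485 = 0.2799 mol.
2 electrons are transferred per H₂ molecule, so n(H₂) = 0.2799 / 2 = 0.1399 mol.
V = nRT/P = (0.1399 × 8.314 × 364) / (87.7 × 10³ Pa) = 0.00483 m³ = 4.83 L.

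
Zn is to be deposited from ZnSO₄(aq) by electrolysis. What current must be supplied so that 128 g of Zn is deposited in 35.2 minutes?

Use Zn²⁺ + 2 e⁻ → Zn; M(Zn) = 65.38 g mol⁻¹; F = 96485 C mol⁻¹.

n(Zn) = 128 / 65.38 = 1.958 mol.
n(e⁻) = 2 × 1.958 = 3.916 mol.
Q = n(e⁻)·F = 3.916 × 96485 = 377800 C.
I = Q/t = 377800 / 2112.0 s = 179 A.

179 A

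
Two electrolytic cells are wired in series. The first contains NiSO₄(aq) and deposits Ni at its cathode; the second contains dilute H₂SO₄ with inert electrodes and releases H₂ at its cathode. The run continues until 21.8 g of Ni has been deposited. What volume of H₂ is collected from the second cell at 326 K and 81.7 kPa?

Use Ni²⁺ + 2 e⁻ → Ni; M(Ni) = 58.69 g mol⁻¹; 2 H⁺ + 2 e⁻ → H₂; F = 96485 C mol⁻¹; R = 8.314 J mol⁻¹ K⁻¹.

12.3 L

n(Ni) = 21.8 / 58.69 = 0.3714 mol, so n(e⁻) = 2 × 0.3714 = 0.7429 mol.
The cells are in series, so the same 0.7429 mol of electrons passes through the second cell.
2 H⁺ + 2 e⁻ → H₂ — 2 mol e⁻ per mol H₂, so n(H₂) = 0.7429/2 = 0.3714 mol.
V = nRT/P = (0.3714 × 8.314 × 326) / (81.7 × 10³) = 0.0123 m³ = 12.3 L.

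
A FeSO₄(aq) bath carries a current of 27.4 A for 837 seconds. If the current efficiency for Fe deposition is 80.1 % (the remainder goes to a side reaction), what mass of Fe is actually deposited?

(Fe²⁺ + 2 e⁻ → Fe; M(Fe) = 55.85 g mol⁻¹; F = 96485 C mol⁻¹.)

5.32 g

Q = I·t = 27.40 × 837.00 = 22930 C.
n(e⁻) = 22930/96485 = 0.2377 mol; theoretically n(Fe) = 0.2377/2 = 0.1188 mol, m_theo = 6.638 g.
At 80.1 % efficiency, m_actual = 0.801 × 6.638 = 5.32 g.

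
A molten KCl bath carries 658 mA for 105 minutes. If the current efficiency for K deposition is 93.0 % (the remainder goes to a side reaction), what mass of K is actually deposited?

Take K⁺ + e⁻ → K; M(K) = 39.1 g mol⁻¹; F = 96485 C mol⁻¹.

1.56 g

Q = I·t = 0.6580 × 6300.0 = 4145 C.
n(e⁻) = 4145/96485 = 0.04296 mol; theoretically n(K) = 0.04296/1 = 0.04296 mol, m_theo = 1.680 g.
At 93.0 % efficiency, m_actual = 0.930 × 1.680 = 1.56 g.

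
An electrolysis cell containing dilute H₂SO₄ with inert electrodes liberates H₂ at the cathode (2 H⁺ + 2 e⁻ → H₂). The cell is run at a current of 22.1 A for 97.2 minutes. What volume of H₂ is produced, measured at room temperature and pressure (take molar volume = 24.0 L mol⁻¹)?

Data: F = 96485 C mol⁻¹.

16.0 L

Q = I·t = 22.10 A × 5832.0 s = 128900 C.
n(e⁻) = Q/F = 128900 / 96485 = 1.336 mol.
2 electrons are transferred per H₂ molecule, so n(H₂) = 1.336 / 2 = 0.6679 mol.
V = n × V_m = 0.6679 × 24.0 = 16.0 L.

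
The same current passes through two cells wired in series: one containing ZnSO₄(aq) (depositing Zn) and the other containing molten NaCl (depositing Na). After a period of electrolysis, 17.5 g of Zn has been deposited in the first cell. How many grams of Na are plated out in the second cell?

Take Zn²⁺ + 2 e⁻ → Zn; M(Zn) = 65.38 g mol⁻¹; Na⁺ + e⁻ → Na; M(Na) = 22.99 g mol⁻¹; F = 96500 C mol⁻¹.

12.3 g

n(Zn) = 17.5 / 65.38 = 0.2677 mol.
Since Zn²⁺ + 2 e⁻ → Zn, n(e⁻) passed = 2 × 0.2677 = 0.5353 mol.
Cells in series carry the same charge, so the same 0.5353 mol of electrons passes through cell 2.
Na⁺ + e⁻ → Na, so n(Na) = 0.5353 / 1 = 0.5353 mol.
m(Na) = 0.5353 × 22.99 = 12.3 g.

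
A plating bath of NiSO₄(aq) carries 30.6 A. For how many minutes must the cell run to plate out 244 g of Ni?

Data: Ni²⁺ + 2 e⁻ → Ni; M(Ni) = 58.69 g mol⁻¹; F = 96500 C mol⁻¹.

n(Ni) = m/M = 244 / 58.69 = 4.157 mol.
Each Ni atom requires 2 electrons, so n(e⁻) = 2 × 4.157 = 8.315 mol.
Q = n(e⁻)·F = 8.315 × 96500 = 802400 C.
t = Q/I = 802400 / 30.60 A = 26220 s = 437 min.

437 min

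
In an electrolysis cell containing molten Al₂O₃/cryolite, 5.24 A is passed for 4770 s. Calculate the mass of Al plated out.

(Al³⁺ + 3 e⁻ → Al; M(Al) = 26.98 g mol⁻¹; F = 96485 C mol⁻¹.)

Q = I·t = 5.240 A × 4770.0 s = 24990 C.
n(e⁻) = Q/F = 24990 / 96485 = 0.2591 mol.
Al³⁺ + 3 e⁻ → Al, so n(Al) = n(e⁻)/3 = 0.08635 mol.
m = n·M = 0.08635 × 26.98 = 2.33 g.

2.33 g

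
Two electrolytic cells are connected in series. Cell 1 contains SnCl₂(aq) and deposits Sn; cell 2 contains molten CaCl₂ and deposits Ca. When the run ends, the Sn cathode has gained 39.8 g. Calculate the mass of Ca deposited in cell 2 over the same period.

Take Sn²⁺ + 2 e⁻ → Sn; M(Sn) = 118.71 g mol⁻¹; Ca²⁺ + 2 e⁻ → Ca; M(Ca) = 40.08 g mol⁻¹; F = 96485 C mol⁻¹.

13.4 g

n(Sn) = 39.8 / 118.71 = 0.3353 mol.
Since Sn²⁺ + 2 e⁻ → Sn, n(e⁻) passed = 2 × 0.3353 = 0.6705 mol.
Cells in series carry the same charge, so the same 0.6705 mol of electrons passes through cell 2.
Ca²⁺ + 2 e⁻ → Ca, so n(Ca) = 0.6705 / 2 = 0.3353 mol.
m(Ca) = 0.3353 × 40.08 = 13.4 g.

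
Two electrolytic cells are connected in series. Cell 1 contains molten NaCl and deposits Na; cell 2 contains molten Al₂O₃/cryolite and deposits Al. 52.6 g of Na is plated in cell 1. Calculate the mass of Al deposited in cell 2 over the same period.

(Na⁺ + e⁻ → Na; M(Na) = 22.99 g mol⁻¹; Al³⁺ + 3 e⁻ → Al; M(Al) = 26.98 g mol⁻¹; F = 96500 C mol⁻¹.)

n(Na) = 52.6 / 22.99 = 2.288 mol.
Since Na⁺ + e⁻ → Na, n(e⁻) passed = 1 × 2.288 = 2.288 mol.
Cells in series carry the same charge, so the same 2.288 mol of electrons passes through cell 2.
Al³⁺ + 3 e⁻ → Al, so n(Al) = 2.288 / 3 = 0.7627 mol.
m(Al) = 0.7627 × 26.98 = 20.6 g.

20.6 g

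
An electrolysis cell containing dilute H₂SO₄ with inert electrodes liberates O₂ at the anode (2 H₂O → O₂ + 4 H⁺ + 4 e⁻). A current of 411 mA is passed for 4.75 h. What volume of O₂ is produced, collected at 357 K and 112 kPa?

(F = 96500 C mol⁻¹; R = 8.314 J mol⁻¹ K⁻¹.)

Q = I·t = 0.4110 A × 17100 s = 7028 C.
n(e⁻) = Q/F = 7028 / 96500 = 0.07283 mol.
4 electrons are transferred per O₂ molecule, so n(O₂) = 0.07283 / 4 = 0.01821 mol.
V = nRT/P = (0.01821 × 8.314 × 357) / (112 × 10³ Pa) = 4.83 × 10⁻⁴ m³ = 0.483 L.

0.483 L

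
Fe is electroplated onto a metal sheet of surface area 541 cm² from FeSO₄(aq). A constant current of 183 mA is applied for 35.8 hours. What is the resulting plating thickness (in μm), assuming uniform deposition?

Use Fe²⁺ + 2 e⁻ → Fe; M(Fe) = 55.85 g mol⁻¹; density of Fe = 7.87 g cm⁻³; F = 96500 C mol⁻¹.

16.0 μm

Q = I·t = 0.1830 × 128880 = 23590 C; n(e⁻) = 0.2444 mol.
n(Fe) = n(e⁻)/2 = 0.1222 mol, so m = 0.1222 × 55.85 = 6.825 g.
Volume = m/ρ = 6.825 / 7.87 = 0.8672 cm³.
Thickness = V/A = 0.8672 / 541 = 0.00160 cm = 16.0 μm.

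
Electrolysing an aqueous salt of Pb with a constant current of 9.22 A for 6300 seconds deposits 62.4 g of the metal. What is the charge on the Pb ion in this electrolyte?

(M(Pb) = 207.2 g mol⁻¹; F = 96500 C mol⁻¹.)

+2

Q = I·t = 9.220 A × 6300.0 s = 58090 C, so n(e⁻) = 58090/96500 = 0.6019 mol.
n(Pb) deposited = 62.4 / 207.2 = 0.3012 mol.
Electrons per atom = n(e⁻)/n(Pb) = 0.6019 / 0.3012 = 2.00 ≈ 2, so the ion is Pb²⁺.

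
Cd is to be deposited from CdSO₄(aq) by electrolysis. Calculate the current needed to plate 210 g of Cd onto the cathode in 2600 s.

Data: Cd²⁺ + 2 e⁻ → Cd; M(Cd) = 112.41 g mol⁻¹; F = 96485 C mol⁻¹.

n(Cd) = 210 / 112.41 = 1.868 mol.
n(e⁻) = 2 × 1.868 = 3.736 mol.
Q = n(e⁻)·F = 3.736 × 96485 = 360500 C.
I = Q/t = 360500 / 2600.0 s = 139 A.

139 A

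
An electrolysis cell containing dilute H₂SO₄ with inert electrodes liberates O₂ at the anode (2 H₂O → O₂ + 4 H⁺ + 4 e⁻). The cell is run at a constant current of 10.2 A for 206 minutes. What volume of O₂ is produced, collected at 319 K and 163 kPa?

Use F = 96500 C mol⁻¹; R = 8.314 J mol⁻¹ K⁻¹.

5.31 L

Q = I·t = 10.20 A × 12360 s = 126100 C.
n(e⁻) = Q/F = 126100 / 96500 = 1.306 mol.
4 electrons are transferred per O₂ molecule, so n(O₂) = 1.306 / 4 = 0.3266 mol.
V = nRT/P = (0.3266 × 8.314 × 319) / (163 × 10³ Pa) = 0.00531 m³ = 5.31 L.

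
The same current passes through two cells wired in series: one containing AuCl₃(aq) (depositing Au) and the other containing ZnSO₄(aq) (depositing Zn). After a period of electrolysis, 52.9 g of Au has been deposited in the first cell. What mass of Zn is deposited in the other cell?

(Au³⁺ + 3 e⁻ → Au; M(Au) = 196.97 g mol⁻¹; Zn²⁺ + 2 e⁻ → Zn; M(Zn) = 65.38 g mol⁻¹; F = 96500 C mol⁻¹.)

n(Au) = 52.9 / 196.97 = 0.2686 mol.
Since Au³⁺ + 3 e⁻ → Au, n(e⁻) passed = 3 × 0.2686 = 0.8057 mol.
Cells in series carry the same charge, so the same 0.8057 mol of electrons passes through cell 2.
Zn²⁺ + 2 e⁻ → Zn, so n(Zn) = 0.8057 / 2 = 0.4029 mol.
m(Zn) = 0.4029 × 65.38 = 26.3 g.

26.3 g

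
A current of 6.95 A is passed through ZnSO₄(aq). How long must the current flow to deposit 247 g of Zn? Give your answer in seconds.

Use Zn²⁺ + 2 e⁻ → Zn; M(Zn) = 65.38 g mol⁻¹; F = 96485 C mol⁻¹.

n(Zn) = m/M = 247 / 65.38 = 3.778 mol.
Each Zn atom requires 2 electrons, so n(e⁻) = 2 × 3.778 = 7.556 mol.
Q = n(e⁻)·F = 7.556 × 96485 = 729000 C.
t = Q/I = 729000 / 6.950 A = 104900 s.

1.05 × 10⁵ s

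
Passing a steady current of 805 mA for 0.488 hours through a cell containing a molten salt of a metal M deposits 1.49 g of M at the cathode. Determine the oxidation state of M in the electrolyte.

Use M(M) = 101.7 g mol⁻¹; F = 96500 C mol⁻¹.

+1

Q = I·t = 0.8050 A × 1756.8 s = 1414 C, so n(e⁻) = 1414/96500 = 0.01466 mol.
n(M) deposited = 1.49 / 101.7 = 0.01465 mol.
Electrons per atom = n(e⁻)/n(M) = 0.01466 / 0.01465 = 1.00 ≈ 1, so the ion is M⁺.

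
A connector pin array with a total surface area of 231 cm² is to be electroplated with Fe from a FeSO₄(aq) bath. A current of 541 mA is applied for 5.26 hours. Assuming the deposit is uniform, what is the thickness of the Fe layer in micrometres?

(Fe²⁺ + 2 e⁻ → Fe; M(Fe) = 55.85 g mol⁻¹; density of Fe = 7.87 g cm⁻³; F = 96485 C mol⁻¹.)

16.3 μm

Q = I·t = 0.5410 × 18936 = 10240 C; n(e⁻) = 0.1062 mol.
n(Fe) = n(e⁻)/2 = 0.05309 mol, so m = 0.05309 × 55.85 = 2.965 g.
Volume = m/ρ = 2.965 / 7.87 = 0.3767 cm³.
Thickness = V/A = 0.3767 / 231 = 0.00163 cm = 16.3 μm.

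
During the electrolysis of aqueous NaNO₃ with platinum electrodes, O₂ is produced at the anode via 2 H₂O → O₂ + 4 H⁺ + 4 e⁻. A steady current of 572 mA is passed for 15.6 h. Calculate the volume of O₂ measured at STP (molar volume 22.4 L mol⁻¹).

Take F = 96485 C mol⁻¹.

1.86 L

Q = I·t = 0.5720 A × 56160 s = 32120 C.
n(e⁻) = Q/F = 32120 / 96485 = 0.3329 mol.
4 electrons are transferred per O₂ molecule, so n(O₂) = 0.3329 / 4 = 0.08323 mol.
V = n × V_m = 0.08323 × 22.4 = 1.86 L.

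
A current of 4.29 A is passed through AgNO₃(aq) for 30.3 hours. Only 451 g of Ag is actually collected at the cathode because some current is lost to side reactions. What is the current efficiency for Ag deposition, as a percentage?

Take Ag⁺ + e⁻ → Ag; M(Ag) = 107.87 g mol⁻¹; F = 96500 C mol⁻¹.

86.2 %

Q = I·t = 4.290 × 109080 = 468000 C; n(e⁻) = 468000/96500 = 4.849 mol.
Theoretical n(Ag) = n(e⁻)/1 = 4.849 mol, i.e. m_theo = 4.849 × 107.87 = 523.1 g.
Efficiency = m_actual / m_theo = 451 / 523.1 = 86.2 %.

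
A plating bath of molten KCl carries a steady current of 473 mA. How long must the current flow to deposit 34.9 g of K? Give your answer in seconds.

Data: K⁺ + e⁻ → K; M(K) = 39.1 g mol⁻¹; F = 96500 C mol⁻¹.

n(K) = m/M = 34.9 / 39.1 = 0.8926 mol.
Each K atom requires 1 electron, so n(e⁻) = 1 × 0.8926 = 0.8926 mol.
Q = n(e⁻)·F = 0.8926 × 96500 = 86130 C.
t = Q/I = 86130 / 0.4730 A = 182100 s.

1.82 × 10⁵ s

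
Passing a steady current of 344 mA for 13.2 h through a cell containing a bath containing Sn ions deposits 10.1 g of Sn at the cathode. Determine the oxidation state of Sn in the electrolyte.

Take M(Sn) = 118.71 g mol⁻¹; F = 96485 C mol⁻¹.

+2

Q = I·t = 0.3440 A × 47520 s = 16350 C, so n(e⁻) = 16350/96485 = 0.1694 mol.
n(Sn) deposited = 10.1 / 118.71 = 0.08508 mol.
Electrons per atom = n(e⁻)/n(Sn) = 0.1694 / 0.08508 = 1.99 ≈ 2, so the ion is Sn²⁺.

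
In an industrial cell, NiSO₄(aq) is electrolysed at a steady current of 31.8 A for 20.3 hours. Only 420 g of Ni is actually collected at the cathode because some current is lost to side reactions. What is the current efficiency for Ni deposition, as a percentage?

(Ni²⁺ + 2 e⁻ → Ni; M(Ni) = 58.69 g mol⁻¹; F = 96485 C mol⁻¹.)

59.4 %

Q = I·t = 31.80 × 73080 = 2324000 C; n(e⁻) = 2324000/96485 = 24.09 mol.
Theoretical n(Ni) = n(e⁻)/2 = 12.04 mol, i.e. m_theo = 12.04 × 58.69 = 706.8 g.
Efficiency = m_actual / m_theo = 420 / 706.8 = 59.4 %.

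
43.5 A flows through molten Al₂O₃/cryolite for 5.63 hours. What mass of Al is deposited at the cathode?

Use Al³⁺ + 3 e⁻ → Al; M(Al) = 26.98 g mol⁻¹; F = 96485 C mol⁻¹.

82.2 g

Q = I·t = 43.50 A × 20268 s = 881700 C.
n(e⁻) = Q/F = 881700 / 96485 = 9.138 mol.
Al³⁺ + 3 e⁻ → Al, so n(Al) = n(e⁻)/3 = 3.046 mol.
m = n·M = 3.046 × 26.98 = 82.2 g.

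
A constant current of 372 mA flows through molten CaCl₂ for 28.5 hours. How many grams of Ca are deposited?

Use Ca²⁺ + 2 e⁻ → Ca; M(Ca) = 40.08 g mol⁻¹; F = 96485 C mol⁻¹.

7.93 g

Q = I·t = 0.3720 A × 102600 s = 38170 C.
n(e⁻) = Q/F = 38170 / 96485 = 0.3956 mol.
Ca²⁺ + 2 e⁻ → Ca, so n(Ca) = n(e⁻)/2 = 0.1978 mol.
m = n·M = 0.1978 × 40.08 = 7.93 g.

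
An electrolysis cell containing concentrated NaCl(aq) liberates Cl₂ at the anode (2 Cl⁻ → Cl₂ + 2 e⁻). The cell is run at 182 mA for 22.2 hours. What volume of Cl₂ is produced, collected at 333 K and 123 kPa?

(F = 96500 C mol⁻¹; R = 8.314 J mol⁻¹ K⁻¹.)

Q = I·t = 0.1820 A × 79920 s = 14550 C.
n(e⁻) = Q/F = 14550 / 96500 = 0.1507 mol.
2 electrons are transferred per Cl₂ molecule, so n(Cl₂) = 0.1507 / 2 = 0.07536 mol.
V = nRT/P = (0.07536 × 8.314 × 333) / (123 × 10³ Pa) = 0.00170 m³ = 1.70 L.

1.70 L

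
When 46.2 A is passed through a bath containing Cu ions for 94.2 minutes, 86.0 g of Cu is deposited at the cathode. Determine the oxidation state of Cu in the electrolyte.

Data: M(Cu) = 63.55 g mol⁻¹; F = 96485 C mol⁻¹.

+2

Q = I·t = 46.20 A × 5652.0 s = 261100 C, so n(e⁻) = 261100/96485 = 2.706 mol.
n(Cu) deposited = 86.0 / 63.55 = 1.353 mol.
Electrons per atom = n(e⁻)/n(Cu) = 2.706 / 1.353 = 2.00 ≈ 2, so the ion is Cu²⁺.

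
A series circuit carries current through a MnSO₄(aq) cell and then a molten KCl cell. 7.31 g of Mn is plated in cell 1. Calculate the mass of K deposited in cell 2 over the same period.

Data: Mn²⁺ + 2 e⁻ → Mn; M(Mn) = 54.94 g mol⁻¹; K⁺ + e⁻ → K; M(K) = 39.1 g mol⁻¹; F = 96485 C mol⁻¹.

n(Mn) = 7.31 / 54.94 = 0.1331 mol.
Since Mn²⁺ + 2 e⁻ → Mn, n(e⁻) passed = 2 × 0.1331 = 0.2661 mol.
Cells in series carry the same charge, so the same 0.2661 mol of electrons passes through cell 2.
K⁺ + e⁻ → K, so n(K) = 0.2661 / 1 = 0.2661 mol.
m(K) = 0.2661 × 39.1 = 10.4 g.

10.4 g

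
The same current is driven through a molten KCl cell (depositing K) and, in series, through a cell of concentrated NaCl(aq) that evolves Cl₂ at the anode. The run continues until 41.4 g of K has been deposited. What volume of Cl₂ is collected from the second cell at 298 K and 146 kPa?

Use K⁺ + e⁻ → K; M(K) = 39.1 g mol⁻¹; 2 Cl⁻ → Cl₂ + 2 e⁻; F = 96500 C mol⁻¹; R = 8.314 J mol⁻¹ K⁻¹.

n(K) = 41.4 / 39.1 = 1.059 mol, so n(e⁻) = 1 × 1.059 = 1.059 mol.
The cells are in series, so the same 1.059 mol of electrons passes through the second cell.
2 Cl⁻ → Cl₂ + 2 e⁻ — 2 mol e⁻ per mol Cl₂, so n(Cl₂) = 1.059/2 = 0.5294 mol.
V = nRT/P = (0.5294 × 8.314 × 298) / (146 × 10³) = 0.00898 m³ = 8.98 L.

8.98 L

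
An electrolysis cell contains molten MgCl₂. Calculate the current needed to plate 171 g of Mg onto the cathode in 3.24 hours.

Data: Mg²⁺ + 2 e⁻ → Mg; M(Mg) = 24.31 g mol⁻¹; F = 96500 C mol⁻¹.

116 A

n(Mg) = 171 / 24.31 = 7.034 mol.
n(e⁻) = 2 × 7.034 = 14.07 mol.
Q = n(e⁻)·F = 14.07 × 96500 = 1358000 C.
I = Q/t = 1358000 / 11664 s = 116 A.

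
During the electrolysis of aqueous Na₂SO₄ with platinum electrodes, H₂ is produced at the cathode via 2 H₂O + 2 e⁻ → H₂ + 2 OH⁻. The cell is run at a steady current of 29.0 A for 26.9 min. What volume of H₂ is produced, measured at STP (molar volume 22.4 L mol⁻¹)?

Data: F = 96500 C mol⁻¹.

5.43 L

Q = I·t = 29.00 A × 1614.0 s = 46810 C.
n(e⁻) = Q/F = 46810 / 96500 = 0.4850 mol.
2 electrons are transferred per H₂ molecule, so n(H₂) = 0.4850 / 2 = 0.2425 mol.
V = n × V_m = 0.2425 × 22.4 = 5.43 L.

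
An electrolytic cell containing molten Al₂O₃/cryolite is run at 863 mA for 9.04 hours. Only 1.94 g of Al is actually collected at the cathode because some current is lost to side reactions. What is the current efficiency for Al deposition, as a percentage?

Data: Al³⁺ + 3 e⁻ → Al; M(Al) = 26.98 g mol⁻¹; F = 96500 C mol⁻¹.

74.1 %

Q = I·t = 0.8630 × 32544 = 28090 C; n(e⁻) = 28090/96500 = 0.2910 mol.
Theoretical n(Al) = n(e⁻)/3 = 0.09701 mol, i.e. m_theo = 0.09701 × 26.98 = 2.617 g.
Efficiency = m_actual / m_theo = 1.94 / 2.617 = 74.1 %.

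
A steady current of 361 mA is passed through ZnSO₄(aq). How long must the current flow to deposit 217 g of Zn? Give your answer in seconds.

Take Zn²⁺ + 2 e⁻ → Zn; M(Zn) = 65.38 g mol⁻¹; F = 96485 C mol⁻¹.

n(Zn) = m/M = 217 / 65.38 = 3.319 mol.
Each Zn atom requires 2 electrons, so n(e⁻) = 2 × 3.319 = 6.638 mol.
Q = n(e⁻)·F = 6.638 × 96485 = 640500 C.
t = Q/I = 640500 / 0.3610 A = 1774000 s.

1.77 × 10⁶ s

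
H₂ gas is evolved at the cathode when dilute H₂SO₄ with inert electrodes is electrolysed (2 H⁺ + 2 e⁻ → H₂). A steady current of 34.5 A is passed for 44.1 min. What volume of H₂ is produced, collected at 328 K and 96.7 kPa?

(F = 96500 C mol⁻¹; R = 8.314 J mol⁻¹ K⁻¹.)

Q = I·t = 34.50 A × 2646.0 s = 91290 C.
n(e⁻) = Q/F = 91290 / 96500 = 0.9460 mol.
2 electrons are transferred per H₂ molecule, so n(H₂) = 0.9460 / 2 = 0.4730 mol.
V = nRT/P = (0.4730 × 8.314 × 328) / (96.7 × 10³ Pa) = 0.0133 m³ = 13.3 L.

13.3 L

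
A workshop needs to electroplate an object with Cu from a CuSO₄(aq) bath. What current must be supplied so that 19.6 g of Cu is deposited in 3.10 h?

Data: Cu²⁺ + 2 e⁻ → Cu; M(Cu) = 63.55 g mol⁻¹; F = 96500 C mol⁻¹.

n(Cu) = 19.6 / 63.55 = 0.3084 mol.
n(e⁻) = 2 × 0.3084 = 0.6168 mol.
Q = n(e⁻)·F = 0.6168 × 96500 = 59520 C.
I = Q/t = 59520 / 11160 s = 5.33 A.

5.33 A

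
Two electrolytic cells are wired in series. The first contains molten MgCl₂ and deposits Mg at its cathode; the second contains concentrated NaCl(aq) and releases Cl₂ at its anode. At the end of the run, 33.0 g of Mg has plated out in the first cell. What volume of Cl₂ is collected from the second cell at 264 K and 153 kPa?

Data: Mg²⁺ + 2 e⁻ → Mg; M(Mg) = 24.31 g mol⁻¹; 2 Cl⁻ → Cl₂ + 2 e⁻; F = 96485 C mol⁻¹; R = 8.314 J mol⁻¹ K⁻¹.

19.5 L

n(Mg) = 33.0 / 24.31 = 1.357 mol, so n(e⁻) = 2 × 1.357 = 2.715 mol.
The cells are in series, so the same 2.715 mol of electrons passes through the second cell.
2 Cl⁻ → Cl₂ + 2 e⁻ — 2 mol e⁻ per mol Cl₂, so n(Cl₂) = 2.715/2 = 1.357 mol.
V = nRT/P = (1.357 × 8.314 × 264) / (153 × 10³) = 0.0195 m³ = 19.5 L.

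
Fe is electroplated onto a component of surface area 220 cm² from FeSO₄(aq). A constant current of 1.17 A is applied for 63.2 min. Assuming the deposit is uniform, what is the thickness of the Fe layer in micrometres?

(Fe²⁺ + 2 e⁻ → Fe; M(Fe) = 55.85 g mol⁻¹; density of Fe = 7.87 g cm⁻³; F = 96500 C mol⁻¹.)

7.42 μm

Q = I·t = 1.170 × 3792.0 = 4437 C; n(e⁻) = 0.04598 mol.
n(Fe) = n(e⁻)/2 = 0.02299 mol, so m = 0.02299 × 55.85 = 1.284 g.
Volume = m/ρ = 1.284 / 7.87 = 0.1631 cm³.
Thickness = V/A = 0.1631 / 220 = 7.42 × 10⁻⁴ cm = 7.42 μm.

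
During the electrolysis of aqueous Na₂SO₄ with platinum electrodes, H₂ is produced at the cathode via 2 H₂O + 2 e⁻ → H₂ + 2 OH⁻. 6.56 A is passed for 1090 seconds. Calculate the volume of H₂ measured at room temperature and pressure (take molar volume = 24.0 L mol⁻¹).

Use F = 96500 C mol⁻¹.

Q = I·t = 6.560 A × 1090.0 s = 7150 C.
n(e⁻) = Q/F = 7150 / 96500 = 0.07410 mol.
2 electrons are transferred per H₂ molecule, so n(H₂) = 0.07410 / 2 = 0.03705 mol.
V = n × V_m = 0.03705 × 24.0 = 0.889 L.

0.889 L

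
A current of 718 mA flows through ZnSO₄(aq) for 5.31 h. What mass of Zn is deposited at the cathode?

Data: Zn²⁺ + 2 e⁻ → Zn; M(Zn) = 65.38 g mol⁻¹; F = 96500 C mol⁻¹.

Q = I·t = 0.7180 A × 19116 s = 13730 C.
n(e⁻) = Q/F = 13730 / 96500 = 0.1422 mol.
Zn²⁺ + 2 e⁻ → Zn, so n(Zn) = n(e⁻)/2 = 0.07112 mol.
m = n·M = 0.07112 × 65.38 = 4.65 g.

4.65 g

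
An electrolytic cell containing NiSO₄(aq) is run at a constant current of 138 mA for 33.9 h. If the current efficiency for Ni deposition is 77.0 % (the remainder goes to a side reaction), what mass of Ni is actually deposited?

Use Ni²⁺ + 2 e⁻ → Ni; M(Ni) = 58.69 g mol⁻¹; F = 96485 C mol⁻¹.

Q = I·t = 0.1380 × 122040 = 16840 C.
n(e⁻) = 16840/96485 = 0.1746 mol; theoretically n(Ni) = 0.1746/2 = 0.08728 mol, m_theo = 5.122 g.
At 77.0 % efficiency, m_actual = 0.770 × 5.122 = 3.94 g.

3.94 g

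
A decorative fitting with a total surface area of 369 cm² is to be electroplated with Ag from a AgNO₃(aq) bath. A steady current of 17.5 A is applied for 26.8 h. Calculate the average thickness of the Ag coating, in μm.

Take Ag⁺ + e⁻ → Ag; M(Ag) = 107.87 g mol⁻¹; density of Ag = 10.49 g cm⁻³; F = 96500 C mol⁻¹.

4880 μm

Q = I·t = 17.50 × 96480 = 1688000 C; n(e⁻) = 17.50 mol.
n(Ag) = n(e⁻)/1 = 17.50 mol, so m = 17.50 × 107.87 = 1887 g.
Volume = m/ρ = 1887 / 10.49 = 179.9 cm³.
Thickness = V/A = 179.9 / 369 = 0.488 cm = 4880 μm.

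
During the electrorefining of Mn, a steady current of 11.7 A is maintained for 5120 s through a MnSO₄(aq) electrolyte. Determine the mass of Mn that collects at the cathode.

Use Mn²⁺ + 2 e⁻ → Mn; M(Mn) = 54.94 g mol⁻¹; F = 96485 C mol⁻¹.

17.1 g

Q = I·t = 11.70 A × 5120.0 s = 59900 C.
n(e⁻) = Q/F = 59900 / 96485 = 0.6209 mol.
Mn²⁺ + 2 e⁻ → Mn, so n(Mn) = n(e⁻)/2 = 0.3104 mol.
m = n·M = 0.3104 × 54.94 = 17.1 g.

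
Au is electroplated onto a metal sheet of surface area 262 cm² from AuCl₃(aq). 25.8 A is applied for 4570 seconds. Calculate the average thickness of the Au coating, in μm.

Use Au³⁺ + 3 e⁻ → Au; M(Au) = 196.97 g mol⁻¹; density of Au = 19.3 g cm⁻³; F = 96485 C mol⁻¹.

159 μm

Q = I·t = 25.80 × 4570.0 = 117900 C; n(e⁻) = 1.222 mol.
n(Au) = n(e⁻)/3 = 0.4073 mol, so m = 0.4073 × 196.97 = 80.23 g.
Volume = m/ρ = 80.23 / 19.3 = 4.157 cm³.
Thickness = V/A = 4.157 / 262 = 0.0159 cm = 159 μm.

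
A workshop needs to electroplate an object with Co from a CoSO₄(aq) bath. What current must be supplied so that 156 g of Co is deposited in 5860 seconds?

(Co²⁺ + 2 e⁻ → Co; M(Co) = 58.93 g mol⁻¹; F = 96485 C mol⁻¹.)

n(Co) = 156 / 58.93 = 2.647 mol.
n(e⁻) = 2 × 2.647 = 5.294 mol.
Q = n(e⁻)·F = 5.294 × 96485 = 510800 C.
I = Q/t = 510800 / 5860.0 s = 87.2 A.

87.2 A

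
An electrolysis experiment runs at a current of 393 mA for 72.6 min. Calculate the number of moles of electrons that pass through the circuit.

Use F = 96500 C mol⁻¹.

Q = I·t = 0.3930 A × 4356.0 s = 1712 C.
n(e⁻) = Q/F = 1712 / 96500 = 0.0177 mol.

0.0177 mol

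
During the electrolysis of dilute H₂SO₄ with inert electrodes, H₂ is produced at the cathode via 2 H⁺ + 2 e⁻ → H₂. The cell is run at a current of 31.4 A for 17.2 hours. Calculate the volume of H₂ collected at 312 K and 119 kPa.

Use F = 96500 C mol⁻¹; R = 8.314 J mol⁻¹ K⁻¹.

220 L

Q = I·t = 31.40 A × 61920 s = 1944000 C.
n(e⁻) = Q/F = 1944000 / 96500 = 20.15 mol.
2 electrons are transferred per H₂ molecule, so n(H₂) = 20.15 / 2 = 10.07 mol.
V = nRT/P = (10.07 × 8.314 × 312) / (119 × 10³ Pa) = 0.220 m³ = 220 L.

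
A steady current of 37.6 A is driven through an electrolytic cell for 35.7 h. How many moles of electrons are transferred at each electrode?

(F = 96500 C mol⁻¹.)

50.1 mol

Q = I·t = 37.60 A × 128520 s = 4832000 C.
n(e⁻) = Q/F = 4832000 / 96500 = 50.1 mol.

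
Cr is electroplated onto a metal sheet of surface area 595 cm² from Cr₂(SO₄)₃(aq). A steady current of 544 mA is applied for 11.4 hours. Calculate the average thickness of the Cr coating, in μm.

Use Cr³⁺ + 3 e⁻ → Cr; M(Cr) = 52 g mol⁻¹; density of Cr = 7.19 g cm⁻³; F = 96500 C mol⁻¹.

9.37 μm

Q = I·t = 0.5440 × 41040 = 22330 C; n(e⁻) = 0.2314 mol.
n(Cr) = n(e⁻)/3 = 0.07712 mol, so m = 0.07712 × 52 = 4.010 g.
Volume = m/ρ = 4.010 / 7.19 = 0.5577 cm³.
Thickness = V/A = 0.5577 / 595 = 9.37 × 10⁻⁴ cm = 9.37 μm.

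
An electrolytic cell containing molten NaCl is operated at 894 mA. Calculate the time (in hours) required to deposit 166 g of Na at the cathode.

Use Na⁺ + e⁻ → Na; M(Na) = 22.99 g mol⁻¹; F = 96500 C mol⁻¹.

216 h

n(Na) = m/M = 166 / 22.99 = 7.221 mol.
Each Na atom requires 1 electron, so n(e⁻) = 1 × 7.221 = 7.221 mol.
Q = n(e⁻)·F = 7.221 × 96500 = 696800 C.
t = Q/I = 696800 / 0.8940 A = 779400 s = 216 h.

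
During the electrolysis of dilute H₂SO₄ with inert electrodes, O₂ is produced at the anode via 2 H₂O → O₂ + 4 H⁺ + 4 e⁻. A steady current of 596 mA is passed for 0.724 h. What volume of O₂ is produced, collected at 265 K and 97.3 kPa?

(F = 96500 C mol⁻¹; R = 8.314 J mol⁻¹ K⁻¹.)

Q = I·t = 0.5960 A × 2606.4 s = 1553 C.
n(e⁻) = Q/F = 1553 / 96500 = 0.01610 mol.
4 electrons are transferred per O₂ molecule, so n(O₂) = 0.01610 / 4 = 0.004024 mol.
V = nRT/P = (0.004024 × 8.314 × 265) / (97.3 × 10³ Pa) = 9.11 × 10⁻⁵ m³ = 0.0911 L.

0.0911 L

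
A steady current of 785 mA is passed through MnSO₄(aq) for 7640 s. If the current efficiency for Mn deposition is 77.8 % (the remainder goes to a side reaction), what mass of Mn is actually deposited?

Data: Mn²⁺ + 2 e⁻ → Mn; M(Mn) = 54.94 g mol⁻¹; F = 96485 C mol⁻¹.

Q = I·t = 0.7850 × 7640.0 = 5997 C.
n(e⁻) = 5997/96485 = 0.06216 mol; theoretically n(Mn) = 0.06216/2 = 0.03108 mol, m_theo = 1.708 g.
At 77.8 % efficiency, m_actual = 0.778 × 1.708 = 1.33 g.

1.33 g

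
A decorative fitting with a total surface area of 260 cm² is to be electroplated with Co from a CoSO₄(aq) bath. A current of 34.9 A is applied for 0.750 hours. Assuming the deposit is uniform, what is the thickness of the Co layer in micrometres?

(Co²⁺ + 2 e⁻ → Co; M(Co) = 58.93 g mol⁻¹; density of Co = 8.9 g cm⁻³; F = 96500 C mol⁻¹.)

124 μm

Q = I·t = 34.90 × 2700.0 = 94230 C; n(e⁻) = 0.9765 mol.
n(Co) = n(e⁻)/2 = 0.4882 mol, so m = 0.4882 × 58.93 = 28.77 g.
Volume = m/ρ = 28.77 / 8.9 = 3.233 cm³.
Thickness = V/A = 3.233 / 260 = 0.0124 cm = 124 μm.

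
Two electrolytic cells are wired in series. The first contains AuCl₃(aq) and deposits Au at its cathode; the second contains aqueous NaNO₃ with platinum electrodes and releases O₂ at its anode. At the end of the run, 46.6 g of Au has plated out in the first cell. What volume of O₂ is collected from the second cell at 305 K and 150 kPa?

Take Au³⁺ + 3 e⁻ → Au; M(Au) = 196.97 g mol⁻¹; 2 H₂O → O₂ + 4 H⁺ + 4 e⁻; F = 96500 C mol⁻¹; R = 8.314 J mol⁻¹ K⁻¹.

3.00 L

n(Au) = 46.6 / 196.97 = 0.2366 mol, so n(e⁻) = 3 × 0.2366 = 0.7098 mol.
The cells are in series, so the same 0.7098 mol of electrons passes through the second cell.
2 H₂O → O₂ + 4 H⁺ + 4 e⁻ — 4 mol e⁻ per mol O₂, so n(O₂) = 0.7098/4 = 0.1774 mol.
V = nRT/P = (0.1774 × 8.314 × 305) / (150 × 10³) = 0.00300 m³ = 3.00 L.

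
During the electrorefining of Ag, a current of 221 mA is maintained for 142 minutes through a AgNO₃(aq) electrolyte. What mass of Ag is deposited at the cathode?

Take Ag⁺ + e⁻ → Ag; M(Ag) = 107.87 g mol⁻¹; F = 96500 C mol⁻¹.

Q = I·t = 0.2210 A × 8520.0 s = 1883 C.
n(e⁻) = Q/F = 1883 / 96500 = 0.01951 mol.
Ag⁺ + e⁻ → Ag, so n(Ag) = n(e⁻)/1 = 0.01951 mol.
m = n·M = 0.01951 × 107.87 = 2.10 g.

2.10 g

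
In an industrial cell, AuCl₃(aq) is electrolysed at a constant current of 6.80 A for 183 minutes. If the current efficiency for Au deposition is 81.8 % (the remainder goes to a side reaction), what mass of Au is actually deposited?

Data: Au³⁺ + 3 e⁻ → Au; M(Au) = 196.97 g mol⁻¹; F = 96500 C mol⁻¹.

41.6 g

Q = I·t = 6.800 × 10980 = 74660 C.
n(e⁻) = 74660/96500 = 0.7737 mol; theoretically n(Au) = 0.7737/3 = 0.2579 mol, m_theo = 50.80 g.
At 81.8 % efficiency, m_actual = 0.818 × 50.80 = 41.6 g.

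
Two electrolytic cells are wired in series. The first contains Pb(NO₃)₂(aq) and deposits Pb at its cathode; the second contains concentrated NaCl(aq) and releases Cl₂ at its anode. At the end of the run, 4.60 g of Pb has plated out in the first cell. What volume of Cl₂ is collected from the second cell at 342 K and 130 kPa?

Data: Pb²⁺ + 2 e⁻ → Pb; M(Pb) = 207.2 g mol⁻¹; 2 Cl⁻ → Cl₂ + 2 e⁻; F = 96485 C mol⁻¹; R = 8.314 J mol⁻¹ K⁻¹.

0.486 L

n(Pb) = 4.60 / 207.2 = 0.02220 mol, so n(e⁻) = 2 × 0.02220 = 0.04440 mol.
The cells are in series, so the same 0.04440 mol of electrons passes through the second cell.
2 Cl⁻ → Cl₂ + 2 e⁻ — 2 mol e⁻ per mol Cl₂, so n(Cl₂) = 0.04440/2 = 0.02220 mol.
V = nRT/P = (0.02220 × 8.314 × 342) / (130 × 10³) = 4.86 × 10⁻⁴ m³ = 0.486 L.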